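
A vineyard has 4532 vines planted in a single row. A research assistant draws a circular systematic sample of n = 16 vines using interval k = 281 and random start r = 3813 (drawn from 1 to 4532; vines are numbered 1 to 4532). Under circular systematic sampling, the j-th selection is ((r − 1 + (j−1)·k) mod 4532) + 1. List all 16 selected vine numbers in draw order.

3813, 4094, 4375, 124, 405, 686, 967, 1248, 1529, 1810, 2091, 2372, 2653, 2934, 3215, 3496

Selection 1: 3813
Selection 2: 3813 + 281 = 4094
Selection 3: 4094 + 281 = 4375
Selection 4: 4375 + 281 = 4656 → 4656 − 4532 = 124
Selection 5: 124 + 281 = 405
Selection 6: 405 + 281 = 686
Selection 7: 686 + 281 = 967
Selection 8: 967 + 281 = 1248
Selection 9: 1248 + 281 = 1529
Selection 10: 1529 + 281 = 1810
Selection 11: 1810 + 281 = 2091
Selection 12: 2091 + 281 = 2372
Selection 13: 2372 + 281 = 2653
Selection 14: 2653 + 281 = 2934
Selection 15: 2934 + 281 = 3215
Selection 16: 3215 + 281 = 3496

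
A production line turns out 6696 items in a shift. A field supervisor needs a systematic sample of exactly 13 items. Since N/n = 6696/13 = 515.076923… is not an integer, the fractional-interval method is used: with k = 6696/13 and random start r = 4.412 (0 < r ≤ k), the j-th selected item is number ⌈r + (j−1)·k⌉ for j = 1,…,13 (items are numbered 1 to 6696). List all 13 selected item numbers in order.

5, 520, 1035, 1550, 2065, 2580, 3095, 3610, 4126, 4641, 5156, 5671, 6186

j=1: r + 0k = 4.412 → ⌈·⌉ = 5
j=2: r + 1k = 519.488923… → ⌈·⌉ = 520
j=3: r + 2k = 1034.565846… → ⌈·⌉ = 1035
j=4: r + 3k = 1549.642769… → ⌈·⌉ = 1550
j=5: r + 4k = 2064.719692… → ⌈·⌉ = 2065
j=6: r + 5k = 2579.796615… → ⌈·⌉ = 2580
j=7: r + 6k = 3094.873538… → ⌈·⌉ = 3095
j=8: r + 7k = 3609.950461… → ⌈·⌉ = 3610
j=9: r + 8k = 4125.027384… → ⌈·⌉ = 4126
j=10: r + 9k = 4640.104307… → ⌈·⌉ = 4641
j=11: r + 10k = 5155.181230… → ⌈·⌉ = 5156
j=12: r + 11k = 5670.258153… → ⌈·⌉ = 5671
j=13: r + 12k = 6185.335076… → ⌈·⌉ = 6186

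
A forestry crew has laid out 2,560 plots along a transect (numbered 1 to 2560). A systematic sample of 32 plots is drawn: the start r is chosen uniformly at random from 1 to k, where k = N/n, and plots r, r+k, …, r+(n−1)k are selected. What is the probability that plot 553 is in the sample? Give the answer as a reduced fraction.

k = 2560/32 = 80.
Plot 553 is selected iff r ≡ 553 (mod 80); exactly one such r in {1,…,80}.
Inclusion probability = 1/80.

1/80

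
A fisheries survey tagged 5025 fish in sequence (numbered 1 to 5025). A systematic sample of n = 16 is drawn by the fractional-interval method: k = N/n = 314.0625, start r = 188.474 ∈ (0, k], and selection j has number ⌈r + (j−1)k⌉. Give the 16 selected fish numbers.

j=1: r + 0k = 188.474 → ⌈·⌉ = 189
j=2: r + 1k = 502.5365 → ⌈·⌉ = 503
j=3: r + 2k = 816.599 → ⌈·⌉ = 817
j=4: r + 3k = 1130.6615 → ⌈·⌉ = 1131
j=5: r + 4k = 1444.724 → ⌈·⌉ = 1445
j=6: r + 5k = 1758.7865 → ⌈·⌉ = 1759
j=7: r + 6k = 2072.849 → ⌈·⌉ = 2073
j=8: r + 7k = 2386.9115 → ⌈·⌉ = 2387
j=9: r + 8k = 2700.974 → ⌈·⌉ = 2701
j=10: r + 9k = 3015.0365 → ⌈·⌉ = 3016
j=11: r + 10k = 3329.099 → ⌈·⌉ = 3330
j=12: r + 11k = 3643.1615 → ⌈·⌉ = 3644
j=13: r + 12k = 3957.224 → ⌈·⌉ = 3958
j=14: r + 13k = 4271.2865 → ⌈·⌉ = 4272
j=15: r + 14k = 4585.349 → ⌈·⌉ = 4586
j=16: r + 15k = 4899.4115 → ⌈·⌉ = 4900

189, 503, 817, 1131, 1445, 1759, 2073, 2387, 2701, 3016, 3330, 3644, 3958, 4272, 4586, 4900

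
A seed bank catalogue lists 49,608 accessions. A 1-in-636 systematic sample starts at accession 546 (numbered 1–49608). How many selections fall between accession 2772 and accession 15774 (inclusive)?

k = 636
First selection ≥ 2772: 546 + ⌈(2772−546)/636⌉·636 = 546 + 4×636 = 3090
Last selection ≤ 15774: 546 + ⌊(15774−546)/636⌋·636 = 546 + 23×636 = 15174
Count = 23 − 4 + 1 = 20

20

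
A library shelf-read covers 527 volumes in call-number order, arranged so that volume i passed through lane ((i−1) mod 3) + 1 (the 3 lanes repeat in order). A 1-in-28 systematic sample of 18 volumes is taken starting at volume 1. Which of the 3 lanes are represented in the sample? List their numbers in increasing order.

Consecutive selections differ by k = 28, so their lane numbers differ by 28 mod 3 = 1.
gcd(28, 3) = 1, so the sample visits 3/1 = 3 distinct residues mod 3.
Start 1 is lane 1; the lanes hit are 1, 2, 3.

1, 2, 3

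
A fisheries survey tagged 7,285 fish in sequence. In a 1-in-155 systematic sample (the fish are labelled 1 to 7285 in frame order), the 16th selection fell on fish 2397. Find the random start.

72

k = 155
r = 2397 − (16−1)×155 = 2397 − 2325 = 72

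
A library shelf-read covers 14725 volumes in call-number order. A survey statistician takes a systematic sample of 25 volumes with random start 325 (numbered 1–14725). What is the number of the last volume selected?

14461

k = 14725/25 = 589
25th selection = r + (25−1)·k = 325 + 24×589 = 325 + 14136 = 14461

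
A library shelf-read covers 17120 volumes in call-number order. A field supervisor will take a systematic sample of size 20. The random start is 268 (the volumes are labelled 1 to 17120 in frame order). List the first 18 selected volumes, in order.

268, 1124, 1980, 2836, 3692, 4548, 5404, 6260, 7116, 7972, 8828, 9684, 10540, 11396, 12252, 13108, 13964, 14820

k = N/n = 17120/20 = 856
volume 1: 268
volume 2: 268 + 856 = 1124
volume 3: 1124 + 856 = 1980
volume 4: 1980 + 856 = 2836
volume 5: 2836 + 856 = 3692
volume 6: 3692 + 856 = 4548
volume 7: 4548 + 856 = 5404
volume 8: 5404 + 856 = 6260
volume 9: 6260 + 856 = 7116
volume 10: 7116 + 856 = 7972
volume 11: 7972 + 856 = 8828
volume 12: 8828 + 856 = 9684
volume 13: 9684 + 856 = 10540
volume 14: 10540 + 856 = 11396
volume 15: 11396 + 856 = 12252
volume 16: 12252 + 856 = 13108
volume 17: 13108 + 856 = 13964
volume 18: 13964 + 856 = 14820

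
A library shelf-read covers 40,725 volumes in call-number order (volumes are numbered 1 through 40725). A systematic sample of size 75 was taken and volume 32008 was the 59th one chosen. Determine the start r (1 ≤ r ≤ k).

514

k = 40725/75 = 543
r = 32008 − (59−1)×543 = 32008 − 31494 = 514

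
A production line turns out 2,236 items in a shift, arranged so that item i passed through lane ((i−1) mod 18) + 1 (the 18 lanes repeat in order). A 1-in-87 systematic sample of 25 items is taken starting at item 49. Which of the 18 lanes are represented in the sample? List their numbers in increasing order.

Consecutive selections differ by k = 87, so their lane numbers differ by 87 mod 18 = 15.
gcd(87, 18) = 3, so the sample visits 18/3 = 6 distinct residues mod 18.
Start 49 is lane 13; the lanes hit are 1, 4, 7, 10, 13, 16.

1, 4, 7, 10, 13, 16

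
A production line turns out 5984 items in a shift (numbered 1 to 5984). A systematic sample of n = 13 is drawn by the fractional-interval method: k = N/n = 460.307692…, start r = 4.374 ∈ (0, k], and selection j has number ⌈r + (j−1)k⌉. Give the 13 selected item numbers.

j=1: r + 0k = 4.374 → ⌈·⌉ = 5
j=2: r + 1k = 464.681692… → ⌈·⌉ = 465
j=3: r + 2k = 924.989384… → ⌈·⌉ = 925
j=4: r + 3k = 1385.297076… → ⌈·⌉ = 1386
j=5: r + 4k = 1845.604769… → ⌈·⌉ = 1846
j=6: r + 5k = 2305.912461… → ⌈·⌉ = 2306
j=7: r + 6k = 2766.220153… → ⌈·⌉ = 2767
j=8: r + 7k = 3226.527846… → ⌈·⌉ = 3227
j=9: r + 8k = 3686.835538… → ⌈·⌉ = 3687
j=10: r + 9k = 4147.143230… → ⌈·⌉ = 4148
j=11: r + 10k = 4607.450923… → ⌈·⌉ = 4608
j=12: r + 11k = 5067.758615… → ⌈·⌉ = 5068
j=13: r + 12k = 5528.066307… → ⌈·⌉ = 5529

5, 465, 925, 1386, 1846, 2306, 2767, 3227, 3687, 4148, 4608, 5068, 5529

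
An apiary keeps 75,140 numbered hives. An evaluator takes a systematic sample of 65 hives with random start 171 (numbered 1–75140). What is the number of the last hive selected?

74155

k = 75140/65 = 1156
65th selection = r + (65−1)·k = 171 + 64×1156 = 171 + 73984 = 74155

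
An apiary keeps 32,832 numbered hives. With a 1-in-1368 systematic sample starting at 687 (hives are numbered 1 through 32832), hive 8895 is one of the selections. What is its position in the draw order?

k = 1368
position = (8895 − 687)/1368 + 1 = 8208/1368 + 1 = 6 + 1 = 7

7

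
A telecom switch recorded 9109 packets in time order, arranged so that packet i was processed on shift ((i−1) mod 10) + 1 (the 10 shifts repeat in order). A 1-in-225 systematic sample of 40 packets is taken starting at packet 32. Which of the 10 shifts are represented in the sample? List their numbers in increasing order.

2, 7

Consecutive selections differ by k = 225, so their shift numbers differ by 225 mod 10 = 5.
gcd(225, 10) = 5, so the sample visits 10/5 = 2 distinct residues mod 10.
Start 32 is shift 2; the shifts hit are 2, 7.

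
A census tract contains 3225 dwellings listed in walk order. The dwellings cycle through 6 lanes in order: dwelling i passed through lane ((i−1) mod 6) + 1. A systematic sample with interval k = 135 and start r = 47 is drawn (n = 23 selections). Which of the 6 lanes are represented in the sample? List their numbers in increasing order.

Consecutive selections differ by k = 135, so their lane numbers differ by 135 mod 6 = 3.
gcd(135, 6) = 3, so the sample visits 6/3 = 2 distinct residues mod 6.
Start 47 is lane 5; the lanes hit are 2, 5.

2, 5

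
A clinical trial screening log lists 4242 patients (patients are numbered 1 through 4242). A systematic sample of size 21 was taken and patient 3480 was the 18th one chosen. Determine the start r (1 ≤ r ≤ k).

k = 4242/21 = 202
r = 3480 − (18−1)×202 = 3480 − 3434 = 46

46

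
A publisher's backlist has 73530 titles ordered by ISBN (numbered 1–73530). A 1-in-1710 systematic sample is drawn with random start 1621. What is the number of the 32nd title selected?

k = 1710
32nd selection = r + (32−1)·k = 1621 + 31×1710 = 1621 + 53010 = 54631

54631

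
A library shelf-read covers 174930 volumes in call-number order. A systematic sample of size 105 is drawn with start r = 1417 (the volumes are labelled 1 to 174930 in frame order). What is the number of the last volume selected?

k = 174930/105 = 1666
105th selection = r + (105−1)·k = 1417 + 104×1666 = 1417 + 173264 = 174681

174681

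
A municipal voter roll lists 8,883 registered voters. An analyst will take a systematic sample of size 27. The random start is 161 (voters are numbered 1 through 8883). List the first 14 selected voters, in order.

161, 490, 819, 1148, 1477, 1806, 2135, 2464, 2793, 3122, 3451, 3780, 4109, 4438

k = N/n = 8883/27 = 329
voter 1: 161
voter 2: 161 + 329 = 490
voter 3: 490 + 329 = 819
voter 4: 819 + 329 = 1148
voter 5: 1148 + 329 = 1477
voter 6: 1477 + 329 = 1806
voter 7: 1806 + 329 = 2135
voter 8: 2135 + 329 = 2464
voter 9: 2464 + 329 = 2793
voter 10: 2793 + 329 = 3122
voter 11: 3122 + 329 = 3451
voter 12: 3451 + 329 = 3780
voter 13: 3780 + 329 = 4109
voter 14: 4109 + 329 = 4438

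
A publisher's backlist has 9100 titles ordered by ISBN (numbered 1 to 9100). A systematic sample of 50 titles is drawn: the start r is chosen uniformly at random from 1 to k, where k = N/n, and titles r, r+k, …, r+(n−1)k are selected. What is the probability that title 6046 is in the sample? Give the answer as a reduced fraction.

1/182

k = 9100/50 = 182.
Title 6046 is selected iff r ≡ 6046 (mod 182); exactly one such r in {1,…,182}.
Inclusion probability = 1/182.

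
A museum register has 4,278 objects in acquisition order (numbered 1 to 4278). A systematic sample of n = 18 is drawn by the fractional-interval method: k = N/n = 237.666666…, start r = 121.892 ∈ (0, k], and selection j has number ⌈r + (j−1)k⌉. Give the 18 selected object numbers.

j=1: r + 0k = 121.892 → ⌈·⌉ = 122
j=2: r + 1k = 359.558666… → ⌈·⌉ = 360
j=3: r + 2k = 597.225333… → ⌈·⌉ = 598
j=4: r + 3k = 834.892 → ⌈·⌉ = 835
j=5: r + 4k = 1072.558666… → ⌈·⌉ = 1073
j=6: r + 5k = 1310.225333… → ⌈·⌉ = 1311
j=7: r + 6k = 1547.892 → ⌈·⌉ = 1548
j=8: r + 7k = 1785.558666… → ⌈·⌉ = 1786
j=9: r + 8k = 2023.225333… → ⌈·⌉ = 2024
j=10: r + 9k = 2260.892 → ⌈·⌉ = 2261
j=11: r + 10k = 2498.558666… → ⌈·⌉ = 2499
j=12: r + 11k = 2736.225333… → ⌈·⌉ = 2737
j=13: r + 12k = 2973.892 → ⌈·⌉ = 2974
j=14: r + 13k = 3211.558666… → ⌈·⌉ = 3212
j=15: r + 14k = 3449.225333… → ⌈·⌉ = 3450
j=16: r + 15k = 3686.892 → ⌈·⌉ = 3687
j=17: r + 16k = 3924.558666… → ⌈·⌉ = 3925
j=18: r + 17k = 4162.225333… → ⌈·⌉ = 4163

122, 360, 598, 835, 1073, 1311, 1548, 1786, 2024, 2261, 2499, 2737, 2974, 3212, 3450, 3687, 3925, 4163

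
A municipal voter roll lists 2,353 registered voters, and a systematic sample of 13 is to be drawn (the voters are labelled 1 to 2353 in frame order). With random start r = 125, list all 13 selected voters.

125, 306, 487, 668, 849, 1030, 1211, 1392, 1573, 1754, 1935, 2116, 2297

k = N/n = 2353/13 = 181
voter 1: 125
voter 2: 125 + 181 = 306
voter 3: 306 + 181 = 487
voter 4: 487 + 181 = 668
voter 5: 668 + 181 = 849
voter 6: 849 + 181 = 1030
voter 7: 1030 + 181 = 1211
voter 8: 1211 + 181 = 1392
voter 9: 1392 + 181 = 1573
voter 10: 1573 + 181 = 1754
voter 11: 1754 + 181 = 1935
voter 12: 1935 + 181 = 2116
voter 13: 2116 + 181 = 2297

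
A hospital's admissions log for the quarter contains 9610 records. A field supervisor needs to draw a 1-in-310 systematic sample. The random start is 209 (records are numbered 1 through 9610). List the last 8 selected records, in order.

24th selection = 209 + 23×310 = 7339
25th: 7339 + 310 = 7649
26th: 7649 + 310 = 7959
27th: 7959 + 310 = 8269
28th: 8269 + 310 = 8579
29th: 8579 + 310 = 8889
30th: 8889 + 310 = 9199
31st: 9199 + 310 = 9509

7339, 7649, 7959, 8269, 8579, 8889, 9199, 9509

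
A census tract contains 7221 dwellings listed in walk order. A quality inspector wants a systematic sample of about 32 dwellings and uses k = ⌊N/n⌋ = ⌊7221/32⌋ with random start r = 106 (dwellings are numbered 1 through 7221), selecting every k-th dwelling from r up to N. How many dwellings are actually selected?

k = ⌊7221/32⌋ = 225
Achieved size = ⌊(7221 − 106)/225⌋ + 1 = ⌊7115/225⌋ + 1 = 31 + 1 = 32
(last selection: 106 + 31×225 = 7081 ≤ 7221; next would be 7306 > 7221)

32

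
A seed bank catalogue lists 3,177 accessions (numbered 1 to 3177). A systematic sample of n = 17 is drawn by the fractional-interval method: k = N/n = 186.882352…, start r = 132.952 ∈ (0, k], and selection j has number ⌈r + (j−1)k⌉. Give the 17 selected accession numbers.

j=1: r + 0k = 132.952 → ⌈·⌉ = 133
j=2: r + 1k = 319.834352… → ⌈·⌉ = 320
j=3: r + 2k = 506.716705… → ⌈·⌉ = 507
j=4: r + 3k = 693.599058… → ⌈·⌉ = 694
j=5: r + 4k = 880.481411… → ⌈·⌉ = 881
j=6: r + 5k = 1067.363764… → ⌈·⌉ = 1068
j=7: r + 6k = 1254.246117… → ⌈·⌉ = 1255
j=8: r + 7k = 1441.128470… → ⌈·⌉ = 1442
j=9: r + 8k = 1628.010823… → ⌈·⌉ = 1629
j=10: r + 9k = 1814.893176… → ⌈·⌉ = 1815
j=11: r + 10k = 2001.775529… → ⌈·⌉ = 2002
j=12: r + 11k = 2188.657882… → ⌈·⌉ = 2189
j=13: r + 12k = 2375.540235… → ⌈·⌉ = 2376
j=14: r + 13k = 2562.422588… → ⌈·⌉ = 2563
j=15: r + 14k = 2749.304941… → ⌈·⌉ = 2750
j=16: r + 15k = 2936.187294… → ⌈·⌉ = 2937
j=17: r + 16k = 3123.069647… → ⌈·⌉ = 3124

133, 320, 507, 694, 881, 1068, 1255, 1442, 1629, 1815, 2002, 2189, 2376, 2563, 2750, 2937, 3124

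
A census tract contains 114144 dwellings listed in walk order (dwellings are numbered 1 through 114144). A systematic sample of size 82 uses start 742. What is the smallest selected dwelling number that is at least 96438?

96790

k = 114144/82 = 1392
Steps past start: ⌈(96438 − 742)/1392⌉ = ⌈95696/1392⌉ = 69
Selected dwelling: 742 + 69×1392 = 96790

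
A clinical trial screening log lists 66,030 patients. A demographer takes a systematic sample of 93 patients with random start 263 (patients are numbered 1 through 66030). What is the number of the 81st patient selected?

57063

k = 66030/93 = 710
81st selection = r + (81−1)·k = 263 + 80×710 = 263 + 56800 = 57063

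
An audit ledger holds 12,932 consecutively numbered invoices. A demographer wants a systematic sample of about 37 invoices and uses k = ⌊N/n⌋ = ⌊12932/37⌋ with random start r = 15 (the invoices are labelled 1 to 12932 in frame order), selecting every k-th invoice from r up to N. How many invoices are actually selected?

k = ⌊12932/37⌋ = 349
Achieved size = ⌊(12932 − 15)/349⌋ + 1 = ⌊12917/349⌋ + 1 = 37 + 1 = 38
(last selection: 15 + 37×349 = 12928 ≤ 12932; next would be 13277 > 12932)

38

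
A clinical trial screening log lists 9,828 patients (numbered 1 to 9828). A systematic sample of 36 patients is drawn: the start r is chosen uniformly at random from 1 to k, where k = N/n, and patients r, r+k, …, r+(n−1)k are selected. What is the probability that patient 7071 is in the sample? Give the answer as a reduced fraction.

1/273

k = 9828/36 = 273.
Patient 7071 is selected iff r ≡ 7071 (mod 273); exactly one such r in {1,…,273}.
Inclusion probability = 1/273.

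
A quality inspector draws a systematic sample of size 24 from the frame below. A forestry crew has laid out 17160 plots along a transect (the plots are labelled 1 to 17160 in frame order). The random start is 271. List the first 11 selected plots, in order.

k = N/n = 17160/24 = 715
plot 1: 271
plot 2: 271 + 715 = 986
plot 3: 986 + 715 = 1701
plot 4: 1701 + 715 = 2416
plot 5: 2416 + 715 = 3131
plot 6: 3131 + 715 = 3846
plot 7: 3846 + 715 = 4561
plot 8: 4561 + 715 = 5276
plot 9: 5276 + 715 = 5991
plot 10: 5991 + 715 = 6706
plot 11: 6706 + 715 = 7421

271, 986, 1701, 2416, 3131, 3846, 4561, 5276, 5991, 6706, 7421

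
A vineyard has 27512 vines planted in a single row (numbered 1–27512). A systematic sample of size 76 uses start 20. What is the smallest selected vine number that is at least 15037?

k = 27512/76 = 362
Steps past start: ⌈(15037 − 20)/362⌉ = ⌈15017/362⌉ = 42
Selected vine: 20 + 42×362 = 15224

15224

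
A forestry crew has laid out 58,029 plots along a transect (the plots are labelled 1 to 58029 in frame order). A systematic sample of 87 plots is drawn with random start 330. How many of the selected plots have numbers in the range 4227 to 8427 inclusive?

7

k = 58029/87 = 667
First selection ≥ 4227: 330 + ⌈(4227−330)/667⌉·667 = 330 + 6×667 = 4332
Last selection ≤ 8427: 330 + ⌊(8427−330)/667⌋·667 = 330 + 12×667 = 8334
Count = 12 − 6 + 1 = 7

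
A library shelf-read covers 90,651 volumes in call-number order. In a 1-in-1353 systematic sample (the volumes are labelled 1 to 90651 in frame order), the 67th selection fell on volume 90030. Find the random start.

732

k = 1353
r = 90030 − (67−1)×1353 = 90030 − 89298 = 732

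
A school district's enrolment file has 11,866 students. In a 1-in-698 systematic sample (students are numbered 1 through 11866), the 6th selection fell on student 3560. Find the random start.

70

k = 698
r = 3560 − (6−1)×698 = 3560 − 3490 = 70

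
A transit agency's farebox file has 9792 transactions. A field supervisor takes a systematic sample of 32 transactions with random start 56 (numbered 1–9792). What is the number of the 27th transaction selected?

k = 9792/32 = 306
27th selection = r + (27−1)·k = 56 + 26×306 = 56 + 7956 = 8012

8012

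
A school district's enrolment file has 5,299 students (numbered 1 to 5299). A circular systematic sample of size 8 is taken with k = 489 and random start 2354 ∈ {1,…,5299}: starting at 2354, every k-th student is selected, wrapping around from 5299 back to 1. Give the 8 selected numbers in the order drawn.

2354, 2843, 3332, 3821, 4310, 4799, 5288, 478

Selection 1: 2354
Selection 2: 2354 + 489 = 2843
Selection 3: 2843 + 489 = 3332
Selection 4: 3332 + 489 = 3821
Selection 5: 3821 + 489 = 4310
Selection 6: 4310 + 489 = 4799
Selection 7: 4799 + 489 = 5288
Selection 8: 5288 + 489 = 5777 → 5777 − 5299 = 478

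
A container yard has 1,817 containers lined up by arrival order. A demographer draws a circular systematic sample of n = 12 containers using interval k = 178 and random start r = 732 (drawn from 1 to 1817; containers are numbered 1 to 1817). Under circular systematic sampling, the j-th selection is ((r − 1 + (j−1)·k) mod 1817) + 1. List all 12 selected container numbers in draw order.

732, 910, 1088, 1266, 1444, 1622, 1800, 161, 339, 517, 695, 873

Selection 1: 732
Selection 2: 732 + 178 = 910
Selection 3: 910 + 178 = 1088
Selection 4: 1088 + 178 = 1266
Selection 5: 1266 + 178 = 1444
Selection 6: 1444 + 178 = 1622
Selection 7: 1622 + 178 = 1800
Selection 8: 1800 + 178 = 1978 → 1978 − 1817 = 161
Selection 9: 161 + 178 = 339
Selection 10: 339 + 178 = 517
Selection 11: 517 + 178 = 695
Selection 12: 695 + 178 = 873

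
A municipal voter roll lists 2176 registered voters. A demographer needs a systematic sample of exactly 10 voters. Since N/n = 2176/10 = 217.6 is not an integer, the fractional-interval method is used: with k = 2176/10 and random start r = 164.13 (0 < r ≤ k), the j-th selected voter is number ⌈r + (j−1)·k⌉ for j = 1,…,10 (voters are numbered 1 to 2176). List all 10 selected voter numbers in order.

165, 382, 600, 817, 1035, 1253, 1470, 1688, 1905, 2123

j=1: r + 0k = 164.13 → ⌈·⌉ = 165
j=2: r + 1k = 381.73 → ⌈·⌉ = 382
j=3: r + 2k = 599.33 → ⌈·⌉ = 600
j=4: r + 3k = 816.93 → ⌈·⌉ = 817
j=5: r + 4k = 1034.53 → ⌈·⌉ = 1035
j=6: r + 5k = 1252.13 → ⌈·⌉ = 1253
j=7: r + 6k = 1469.73 → ⌈·⌉ = 1470
j=8: r + 7k = 1687.33 → ⌈·⌉ = 1688
j=9: r + 8k = 1904.93 → ⌈·⌉ = 1905
j=10: r + 9k = 2122.53 → ⌈·⌉ = 2123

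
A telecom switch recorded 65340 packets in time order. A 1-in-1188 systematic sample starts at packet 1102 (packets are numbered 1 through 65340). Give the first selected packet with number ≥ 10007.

10606

k = 1188
Steps past start: ⌈(10007 − 1102)/1188⌉ = ⌈8905/1188⌉ = 8
Selected packet: 1102 + 8×1188 = 10606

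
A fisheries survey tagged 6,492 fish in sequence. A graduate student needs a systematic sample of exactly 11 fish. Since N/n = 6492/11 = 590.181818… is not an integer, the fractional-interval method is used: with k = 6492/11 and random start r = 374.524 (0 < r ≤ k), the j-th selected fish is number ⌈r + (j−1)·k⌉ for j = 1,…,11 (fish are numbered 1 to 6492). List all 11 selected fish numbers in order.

j=1: r + 0k = 374.524 → ⌈·⌉ = 375
j=2: r + 1k = 964.705818… → ⌈·⌉ = 965
j=3: r + 2k = 1554.887636… → ⌈·⌉ = 1555
j=4: r + 3k = 2145.069454… → ⌈·⌉ = 2146
j=5: r + 4k = 2735.251272… → ⌈·⌉ = 2736
j=6: r + 5k = 3325.433090… → ⌈·⌉ = 3326
j=7: r + 6k = 3915.614909… → ⌈·⌉ = 3916
j=8: r + 7k = 4505.796727… → ⌈·⌉ = 4506
j=9: r + 8k = 5095.978545… → ⌈·⌉ = 5096
j=10: r + 9k = 5686.160363… → ⌈·⌉ = 5687
j=11: r + 10k = 6276.342181… → ⌈·⌉ = 6277

375, 965, 1555, 2146, 2736, 3326, 3916, 4506, 5096, 5687, 6277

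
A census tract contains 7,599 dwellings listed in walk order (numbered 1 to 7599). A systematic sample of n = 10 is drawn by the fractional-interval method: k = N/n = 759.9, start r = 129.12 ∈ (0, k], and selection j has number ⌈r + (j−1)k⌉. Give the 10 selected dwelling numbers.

j=1: r + 0k = 129.12 → ⌈·⌉ = 130
j=2: r + 1k = 889.02 → ⌈·⌉ = 890
j=3: r + 2k = 1648.92 → ⌈·⌉ = 1649
j=4: r + 3k = 2408.82 → ⌈·⌉ = 2409
j=5: r + 4k = 3168.72 → ⌈·⌉ = 3169
j=6: r + 5k = 3928.62 → ⌈·⌉ = 3929
j=7: r + 6k = 4688.52 → ⌈·⌉ = 4689
j=8: r + 7k = 5448.42 → ⌈·⌉ = 5449
j=9: r + 8k = 6208.32 → ⌈·⌉ = 6209
j=10: r + 9k = 6968.22 → ⌈·⌉ = 6969

130, 890, 1649, 2409, 3169, 3929, 4689, 5449, 6209, 6969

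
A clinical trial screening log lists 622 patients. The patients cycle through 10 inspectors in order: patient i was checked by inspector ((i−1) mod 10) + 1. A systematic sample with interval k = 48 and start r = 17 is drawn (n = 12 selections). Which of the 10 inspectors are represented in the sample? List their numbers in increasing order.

1, 3, 5, 7, 9

Consecutive selections differ by k = 48, so their inspector numbers differ by 48 mod 10 = 8.
gcd(48, 10) = 2, so the sample visits 10/2 = 5 distinct residues mod 10.
Start 17 is inspector 7; the inspectors hit are 1, 3, 5, 7, 9.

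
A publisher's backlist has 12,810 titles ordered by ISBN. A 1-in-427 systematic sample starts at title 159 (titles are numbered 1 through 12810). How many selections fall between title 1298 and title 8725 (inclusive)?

k = 427
First selection ≥ 1298: 159 + ⌈(1298−159)/427⌉·427 = 159 + 3×427 = 1440
Last selection ≤ 8725: 159 + ⌊(8725−159)/427⌋·427 = 159 + 20×427 = 8699
Count = 20 − 3 + 1 = 18

18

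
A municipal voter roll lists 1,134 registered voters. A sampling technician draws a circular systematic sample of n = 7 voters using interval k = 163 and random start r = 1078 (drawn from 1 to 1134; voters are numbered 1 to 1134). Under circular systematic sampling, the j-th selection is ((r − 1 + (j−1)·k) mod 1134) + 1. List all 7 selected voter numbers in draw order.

1078, 107, 270, 433, 596, 759, 922

Selection 1: 1078
Selection 2: 1078 + 163 = 1241 → 1241 − 1134 = 107
Selection 3: 107 + 163 = 270
Selection 4: 270 + 163 = 433
Selection 5: 433 + 163 = 596
Selection 6: 596 + 163 = 759
Selection 7: 759 + 163 = 922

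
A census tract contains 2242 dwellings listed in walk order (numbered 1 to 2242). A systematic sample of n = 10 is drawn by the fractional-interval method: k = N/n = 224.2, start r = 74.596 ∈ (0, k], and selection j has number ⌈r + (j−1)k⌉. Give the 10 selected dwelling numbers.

75, 299, 523, 748, 972, 1196, 1420, 1644, 1869, 2093

j=1: r + 0k = 74.596 → ⌈·⌉ = 75
j=2: r + 1k = 298.796 → ⌈·⌉ = 299
j=3: r + 2k = 522.996 → ⌈·⌉ = 523
j=4: r + 3k = 747.196 → ⌈·⌉ = 748
j=5: r + 4k = 971.396 → ⌈·⌉ = 972
j=6: r + 5k = 1195.596 → ⌈·⌉ = 1196
j=7: r + 6k = 1419.796 → ⌈·⌉ = 1420
j=8: r + 7k = 1643.996 → ⌈·⌉ = 1644
j=9: r + 8k = 1868.196 → ⌈·⌉ = 1869
j=10: r + 9k = 2092.396 → ⌈·⌉ = 2093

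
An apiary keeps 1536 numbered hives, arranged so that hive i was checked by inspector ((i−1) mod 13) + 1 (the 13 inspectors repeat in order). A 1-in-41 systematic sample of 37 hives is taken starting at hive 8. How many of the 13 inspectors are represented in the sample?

Consecutive selections differ by k = 41, so their inspector numbers differ by 41 mod 13 = 2.
gcd(41, 13) = 1, so the sample visits 13/1 = 13 distinct residues mod 13.
Start 8 is inspector 8; the inspectors hit are 1, 2, 3, 4, 5, 6, 7, 8, 9, 10, 11, 12, 13.

13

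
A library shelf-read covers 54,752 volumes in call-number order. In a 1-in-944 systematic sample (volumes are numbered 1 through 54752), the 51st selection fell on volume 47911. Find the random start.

k = 944
r = 47911 − (51−1)×944 = 47911 − 47200 = 711

711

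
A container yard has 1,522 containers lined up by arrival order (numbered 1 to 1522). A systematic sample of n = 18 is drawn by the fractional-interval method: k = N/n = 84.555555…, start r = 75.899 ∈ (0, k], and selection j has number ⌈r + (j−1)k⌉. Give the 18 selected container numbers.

j=1: r + 0k = 75.899 → ⌈·⌉ = 76
j=2: r + 1k = 160.454555… → ⌈·⌉ = 161
j=3: r + 2k = 245.010111… → ⌈·⌉ = 246
j=4: r + 3k = 329.565666… → ⌈·⌉ = 330
j=5: r + 4k = 414.121222… → ⌈·⌉ = 415
j=6: r + 5k = 498.676777… → ⌈·⌉ = 499
j=7: r + 6k = 583.232333… → ⌈·⌉ = 584
j=8: r + 7k = 667.787888… → ⌈·⌉ = 668
j=9: r + 8k = 752.343444… → ⌈·⌉ = 753
j=10: r + 9k = 836.899 → ⌈·⌉ = 837
j=11: r + 10k = 921.454555… → ⌈·⌉ = 922
j=12: r + 11k = 1006.010111… → ⌈·⌉ = 1007
j=13: r + 12k = 1090.565666… → ⌈·⌉ = 1091
j=14: r + 13k = 1175.121222… → ⌈·⌉ = 1176
j=15: r + 14k = 1259.676777… → ⌈·⌉ = 1260
j=16: r + 15k = 1344.232333… → ⌈·⌉ = 1345
j=17: r + 16k = 1428.787888… → ⌈·⌉ = 1429
j=18: r + 17k = 1513.343444… → ⌈·⌉ = 1514

76, 161, 246, 330, 415, 499, 584, 668, 753, 837, 922, 1007, 1091, 1176, 1260, 1345, 1429, 1514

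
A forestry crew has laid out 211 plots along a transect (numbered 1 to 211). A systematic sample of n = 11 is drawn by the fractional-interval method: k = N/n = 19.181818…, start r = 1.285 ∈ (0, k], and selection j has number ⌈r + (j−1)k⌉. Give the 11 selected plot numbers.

j=1: r + 0k = 1.285 → ⌈·⌉ = 2
j=2: r + 1k = 20.466818… → ⌈·⌉ = 21
j=3: r + 2k = 39.648636… → ⌈·⌉ = 40
j=4: r + 3k = 58.830454… → ⌈·⌉ = 59
j=5: r + 4k = 78.012272… → ⌈·⌉ = 79
j=6: r + 5k = 97.194090… → ⌈·⌉ = 98
j=7: r + 6k = 116.375909… → ⌈·⌉ = 117
j=8: r + 7k = 135.557727… → ⌈·⌉ = 136
j=9: r + 8k = 154.739545… → ⌈·⌉ = 155
j=10: r + 9k = 173.921363… → ⌈·⌉ = 174
j=11: r + 10k = 193.103181… → ⌈·⌉ = 194

2, 21, 40, 59, 79, 98, 117, 136, 155, 174, 194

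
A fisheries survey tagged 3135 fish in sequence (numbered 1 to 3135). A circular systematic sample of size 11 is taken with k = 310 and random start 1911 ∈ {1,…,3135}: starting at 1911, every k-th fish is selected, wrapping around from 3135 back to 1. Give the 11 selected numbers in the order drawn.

Selection 1: 1911
Selection 2: 1911 + 310 = 2221
Selection 3: 2221 + 310 = 2531
Selection 4: 2531 + 310 = 2841
Selection 5: 2841 + 310 = 3151 → 3151 − 3135 = 16
Selection 6: 16 + 310 = 326
Selection 7: 326 + 310 = 636
Selection 8: 636 + 310 = 946
Selection 9: 946 + 310 = 1256
Selection 10: 1256 + 310 = 1566
Selection 11: 1566 + 310 = 1876

1911, 2221, 2531, 2841, 16, 326, 636, 946, 1256, 1566, 1876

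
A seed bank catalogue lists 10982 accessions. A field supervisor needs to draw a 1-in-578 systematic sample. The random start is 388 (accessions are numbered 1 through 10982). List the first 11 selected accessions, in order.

388, 966, 1544, 2122, 2700, 3278, 3856, 4434, 5012, 5590, 6168

accession 1: 388
accession 2: 388 + 578 = 966
accession 3: 966 + 578 = 1544
accession 4: 1544 + 578 = 2122
accession 5: 2122 + 578 = 2700
accession 6: 2700 + 578 = 3278
accession 7: 3278 + 578 = 3856
accession 8: 3856 + 578 = 4434
accession 9: 4434 + 578 = 5012
accession 10: 5012 + 578 = 5590
accession 11: 5590 + 578 = 6168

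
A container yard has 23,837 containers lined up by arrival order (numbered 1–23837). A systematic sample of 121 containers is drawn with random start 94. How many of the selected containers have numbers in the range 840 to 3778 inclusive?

k = 23837/121 = 197
First selection ≥ 840: 94 + ⌈(840−94)/197⌉·197 = 94 + 4×197 = 882
Last selection ≤ 3778: 94 + ⌊(3778−94)/197⌋·197 = 94 + 18×197 = 3640
Count = 18 − 4 + 1 = 15

15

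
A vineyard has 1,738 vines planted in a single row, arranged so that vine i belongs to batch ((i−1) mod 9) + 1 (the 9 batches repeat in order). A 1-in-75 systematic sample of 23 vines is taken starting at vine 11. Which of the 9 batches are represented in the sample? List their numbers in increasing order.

2, 5, 8

Consecutive selections differ by k = 75, so their batch numbers differ by 75 mod 9 = 3.
gcd(75, 9) = 3, so the sample visits 9/3 = 3 distinct residues mod 9.
Start 11 is batch 2; the batches hit are 2, 5, 8.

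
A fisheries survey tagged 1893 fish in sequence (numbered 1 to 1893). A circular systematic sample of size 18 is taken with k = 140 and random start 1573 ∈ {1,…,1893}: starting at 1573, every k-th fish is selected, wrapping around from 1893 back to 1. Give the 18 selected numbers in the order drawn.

1573, 1713, 1853, 100, 240, 380, 520, 660, 800, 940, 1080, 1220, 1360, 1500, 1640, 1780, 27, 167

Selection 1: 1573
Selection 2: 1573 + 140 = 1713
Selection 3: 1713 + 140 = 1853
Selection 4: 1853 + 140 = 1993 → 1993 − 1893 = 100
Selection 5: 100 + 140 = 240
Selection 6: 240 + 140 = 380
Selection 7: 380 + 140 = 520
Selection 8: 520 + 140 = 660
Selection 9: 660 + 140 = 800
Selection 10: 800 + 140 = 940
Selection 11: 940 + 140 = 1080
Selection 12: 1080 + 140 = 1220
Selection 13: 1220 + 140 = 1360
Selection 14: 1360 + 140 = 1500
Selection 15: 1500 + 140 = 1640
Selection 16: 1640 + 140 = 1780
Selection 17: 1780 + 140 = 1920 → 1920 − 1893 = 27
Selection 18: 27 + 140 = 167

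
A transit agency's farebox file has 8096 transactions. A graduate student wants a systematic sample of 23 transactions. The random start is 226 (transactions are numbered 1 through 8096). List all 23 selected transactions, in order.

k = N/n = 8096/23 = 352
transaction 1: 226
transaction 2: 226 + 352 = 578
transaction 3: 578 + 352 = 930
transaction 4: 930 + 352 = 1282
transaction 5: 1282 + 352 = 1634
transaction 6: 1634 + 352 = 1986
transaction 7: 1986 + 352 = 2338
transaction 8: 2338 + 352 = 2690
transaction 9: 2690 + 352 = 3042
transaction 10: 3042 + 352 = 3394
transaction 11: 3394 + 352 = 3746
transaction 12: 3746 + 352 = 4098
transaction 13: 4098 + 352 = 4450
transaction 14: 4450 + 352 = 4802
transaction 15: 4802 + 352 = 5154
transaction 16: 5154 + 352 = 5506
transaction 17: 5506 + 352 = 5858
transaction 18: 5858 + 352 = 6210
transaction 19: 6210 + 352 = 6562
transaction 20: 6562 + 352 = 6914
transaction 21: 6914 + 352 = 7266
transaction 22: 7266 + 352 = 7618
transaction 23: 7618 + 352 = 7970

226, 578, 930, 1282, 1634, 1986, 2338, 2690, 3042, 3394, 3746, 4098, 4450, 4802, 5154, 5506, 5858, 6210, 6562, 6914, 7266, 7618, 7970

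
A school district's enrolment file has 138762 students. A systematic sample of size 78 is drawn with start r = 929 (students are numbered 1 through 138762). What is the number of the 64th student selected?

113006

k = 138762/78 = 1779
64th selection = r + (64−1)·k = 929 + 63×1779 = 929 + 112077 = 113006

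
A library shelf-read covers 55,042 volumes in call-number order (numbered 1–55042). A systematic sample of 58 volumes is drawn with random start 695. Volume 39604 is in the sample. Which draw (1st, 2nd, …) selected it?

42

k = 55042/58 = 949
position = (39604 − 695)/949 + 1 = 38909/949 + 1 = 41 + 1 = 42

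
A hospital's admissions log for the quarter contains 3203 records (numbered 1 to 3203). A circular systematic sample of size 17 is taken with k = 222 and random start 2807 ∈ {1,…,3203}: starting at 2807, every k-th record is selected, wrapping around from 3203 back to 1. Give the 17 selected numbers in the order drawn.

Selection 1: 2807
Selection 2: 2807 + 222 = 3029
Selection 3: 3029 + 222 = 3251 → 3251 − 3203 = 48
Selection 4: 48 + 222 = 270
Selection 5: 270 + 222 = 492
Selection 6: 492 + 222 = 714
Selection 7: 714 + 222 = 936
Selection 8: 936 + 222 = 1158
Selection 9: 1158 + 222 = 1380
Selection 10: 1380 + 222 = 1602
Selection 11: 1602 + 222 = 1824
Selection 12: 1824 + 222 = 2046
Selection 13: 2046 + 222 = 2268
Selection 14: 2268 + 222 = 2490
Selection 15: 2490 + 222 = 2712
Selection 16: 2712 + 222 = 2934
Selection 17: 2934 + 222 = 3156

2807, 3029, 48, 270, 492, 714, 936, 1158, 1380, 1602, 1824, 2046, 2268, 2490, 2712, 2934, 3156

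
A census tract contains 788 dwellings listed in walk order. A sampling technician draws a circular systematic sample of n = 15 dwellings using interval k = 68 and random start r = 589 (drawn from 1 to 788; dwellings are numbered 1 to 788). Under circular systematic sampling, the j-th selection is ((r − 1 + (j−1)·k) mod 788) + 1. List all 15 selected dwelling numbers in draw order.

589, 657, 725, 5, 73, 141, 209, 277, 345, 413, 481, 549, 617, 685, 753

Selection 1: 589
Selection 2: 589 + 68 = 657
Selection 3: 657 + 68 = 725
Selection 4: 725 + 68 = 793 → 793 − 788 = 5
Selection 5: 5 + 68 = 73
Selection 6: 73 + 68 = 141
Selection 7: 141 + 68 = 209
Selection 8: 209 + 68 = 277
Selection 9: 277 + 68 = 345
Selection 10: 345 + 68 = 413
Selection 11: 413 + 68 = 481
Selection 12: 481 + 68 = 549
Selection 13: 549 + 68 = 617
Selection 14: 617 + 68 = 685
Selection 15: 685 + 68 = 753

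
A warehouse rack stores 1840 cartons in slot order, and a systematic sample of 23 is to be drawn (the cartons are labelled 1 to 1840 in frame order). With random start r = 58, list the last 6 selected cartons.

k = N/n = 1840/23 = 80
18th selection = 58 + 17×80 = 1418
19th: 1418 + 80 = 1498
20th: 1498 + 80 = 1578
21st: 1578 + 80 = 1658
22nd: 1658 + 80 = 1738
23rd: 1738 + 80 = 1818

1418, 1498, 1578, 1658, 1738, 1818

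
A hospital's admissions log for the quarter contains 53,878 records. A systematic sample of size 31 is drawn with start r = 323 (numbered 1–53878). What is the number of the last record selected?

52463

k = 53878/31 = 1738
31st selection = r + (31−1)·k = 323 + 30×1738 = 323 + 52140 = 52463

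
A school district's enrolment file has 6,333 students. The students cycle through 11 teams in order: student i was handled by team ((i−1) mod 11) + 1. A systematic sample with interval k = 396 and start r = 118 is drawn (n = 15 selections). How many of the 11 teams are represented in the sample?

Consecutive selections differ by k = 396, so their team numbers differ by 396 mod 11 = 0.
gcd(396, 11) = 11, so the sample visits 11/11 = 1 distinct residues mod 11.
Start 118 is team 8; the teams hit are 8.

1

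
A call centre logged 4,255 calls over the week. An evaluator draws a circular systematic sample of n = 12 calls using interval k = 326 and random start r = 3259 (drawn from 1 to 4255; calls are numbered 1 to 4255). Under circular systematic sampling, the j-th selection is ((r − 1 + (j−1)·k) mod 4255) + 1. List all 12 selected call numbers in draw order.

3259, 3585, 3911, 4237, 308, 634, 960, 1286, 1612, 1938, 2264, 2590

Selection 1: 3259
Selection 2: 3259 + 326 = 3585
Selection 3: 3585 + 326 = 3911
Selection 4: 3911 + 326 = 4237
Selection 5: 4237 + 326 = 4563 → 4563 − 4255 = 308
Selection 6: 308 + 326 = 634
Selection 7: 634 + 326 = 960
Selection 8: 960 + 326 = 1286
Selection 9: 1286 + 326 = 1612
Selection 10: 1612 + 326 = 1938
Selection 11: 1938 + 326 = 2264
Selection 12: 2264 + 326 = 2590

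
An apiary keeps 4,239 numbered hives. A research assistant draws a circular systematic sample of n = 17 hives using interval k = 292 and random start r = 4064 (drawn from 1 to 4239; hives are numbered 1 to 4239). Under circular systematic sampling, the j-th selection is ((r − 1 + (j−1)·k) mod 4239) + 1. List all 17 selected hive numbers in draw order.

Selection 1: 4064
Selection 2: 4064 + 292 = 4356 → 4356 − 4239 = 117
Selection 3: 117 + 292 = 409
Selection 4: 409 + 292 = 701
Selection 5: 701 + 292 = 993
Selection 6: 993 + 292 = 1285
Selection 7: 1285 + 292 = 1577
Selection 8: 1577 + 292 = 1869
Selection 9: 1869 + 292 = 2161
Selection 10: 2161 + 292 = 2453
Selection 11: 2453 + 292 = 2745
Selection 12: 2745 + 292 = 3037
Selection 13: 3037 + 292 = 3329
Selection 14: 3329 + 292 = 3621
Selection 15: 3621 + 292 = 3913
Selection 16: 3913 + 292 = 4205
Selection 17: 4205 + 292 = 4497 → 4497 − 4239 = 258

4064, 117, 409, 701, 993, 1285, 1577, 1869, 2161, 2453, 2745, 3037, 3329, 3621, 3913, 4205, 258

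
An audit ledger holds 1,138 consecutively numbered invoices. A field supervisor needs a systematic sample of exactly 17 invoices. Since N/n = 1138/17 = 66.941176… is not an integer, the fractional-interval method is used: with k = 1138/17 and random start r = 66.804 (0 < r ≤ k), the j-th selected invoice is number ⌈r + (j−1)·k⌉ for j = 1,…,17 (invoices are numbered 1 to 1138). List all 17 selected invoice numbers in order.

67, 134, 201, 268, 335, 402, 469, 536, 603, 670, 737, 804, 871, 938, 1004, 1071, 1138

j=1: r + 0k = 66.804 → ⌈·⌉ = 67
j=2: r + 1k = 133.745176… → ⌈·⌉ = 134
j=3: r + 2k = 200.686352… → ⌈·⌉ = 201
j=4: r + 3k = 267.627529… → ⌈·⌉ = 268
j=5: r + 4k = 334.568705… → ⌈·⌉ = 335
j=6: r + 5k = 401.509882… → ⌈·⌉ = 402
j=7: r + 6k = 468.451058… → ⌈·⌉ = 469
j=8: r + 7k = 535.392235… → ⌈·⌉ = 536
j=9: r + 8k = 602.333411… → ⌈·⌉ = 603
j=10: r + 9k = 669.274588… → ⌈·⌉ = 670
j=11: r + 10k = 736.215764… → ⌈·⌉ = 737
j=12: r + 11k = 803.156941… → ⌈·⌉ = 804
j=13: r + 12k = 870.098117… → ⌈·⌉ = 871
j=14: r + 13k = 937.039294… → ⌈·⌉ = 938
j=15: r + 14k = 1003.980470… → ⌈·⌉ = 1004
j=16: r + 15k = 1070.921647… → ⌈·⌉ = 1071
j=17: r + 16k = 1137.862823… → ⌈·⌉ = 1138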